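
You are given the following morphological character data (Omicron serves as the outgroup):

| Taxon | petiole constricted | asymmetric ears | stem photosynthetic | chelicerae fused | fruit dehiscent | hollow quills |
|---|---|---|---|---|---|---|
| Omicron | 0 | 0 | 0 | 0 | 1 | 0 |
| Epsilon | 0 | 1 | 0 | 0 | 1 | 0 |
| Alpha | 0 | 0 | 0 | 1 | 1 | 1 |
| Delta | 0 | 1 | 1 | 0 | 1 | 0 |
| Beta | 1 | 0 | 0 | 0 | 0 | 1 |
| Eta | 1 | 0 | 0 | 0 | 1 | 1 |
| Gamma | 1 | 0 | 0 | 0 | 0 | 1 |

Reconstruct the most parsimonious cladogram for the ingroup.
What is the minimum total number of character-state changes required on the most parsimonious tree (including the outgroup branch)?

6

Character polarity is set by the outgroup: the derived state is whichever differs from the outgroup's state, so for fruit dehiscent the derived state is '0', and for the remaining characters it is '1'.
petiole constricted: derived state '1' in Beta, Eta, and Gamma only — synapomorphy for {Beta, Eta, Gamma}.
asymmetric ears (derived state '1') is shared by Delta and Epsilon — a synapomorphy uniting that clade.
stem photosynthetic: derived state '1' in Delta only — an autapomorphy, so it tells us nothing about relationships among taxa.
chelicerae fused (derived state '1') is unique to Alpha (autapomorphy; uninformative for grouping).
fruit dehiscent: derived state '0' in Beta and Gamma only — synapomorphy for {Beta, Gamma}.
hollow quills: derived state '1' in Alpha, Beta, Eta, and Gamma only — synapomorphy for {Alpha, Beta, Eta, Gamma}.
Most parsimonious ingroup topology: ((Epsilon,Delta),(Alpha,((Beta,Gamma),Eta))).
Changes per character on this tree: petiole constricted: 1; asymmetric ears: 1; stem photosynthetic: 1; chelicerae fused: 1; fruit dehiscent: 1; hollow quills: 1.
Total = 6.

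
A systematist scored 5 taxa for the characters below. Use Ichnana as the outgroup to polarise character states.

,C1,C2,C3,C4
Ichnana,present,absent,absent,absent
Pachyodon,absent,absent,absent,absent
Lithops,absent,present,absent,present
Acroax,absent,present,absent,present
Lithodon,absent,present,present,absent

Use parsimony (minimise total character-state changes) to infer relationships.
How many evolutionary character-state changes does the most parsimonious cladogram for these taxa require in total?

4

Character polarity is set by the outgroup: the derived state is whichever differs from the outgroup's state, so for C1 the derived state is 'absent', and for the remaining characters it is 'present'.
C1 (derived state 'absent') is shared by all ingroup taxa — unites the whole ingroup.
C2 (derived state 'present') is shared by Acroax, Lithodon, and Lithops — a synapomorphy uniting that clade.
C3: derived state 'present' in Lithodon only — an autapomorphy, so it tells us nothing about relationships among taxa.
C4: derived state 'present' in Acroax and Lithops only — synapomorphy for {Acroax, Lithops}.
Most parsimonious ingroup topology: (Pachyodon,((Lithops,Acroax),Lithodon)).
Changes per character on this tree: C1: 1; C2: 1; C3: 1; C4: 1.
Total = 4.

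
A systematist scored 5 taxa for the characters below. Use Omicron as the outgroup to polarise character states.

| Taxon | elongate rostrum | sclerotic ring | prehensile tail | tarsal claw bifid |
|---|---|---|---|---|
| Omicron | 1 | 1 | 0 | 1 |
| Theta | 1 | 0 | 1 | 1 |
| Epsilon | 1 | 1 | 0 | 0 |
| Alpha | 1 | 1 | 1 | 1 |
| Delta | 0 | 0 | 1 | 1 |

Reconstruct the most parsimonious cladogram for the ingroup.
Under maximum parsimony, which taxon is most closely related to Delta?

Theta

Character polarity is set by the outgroup: the derived state is whichever differs from the outgroup's state, so for elongate rostrum, sclerotic ring, tarsal claw bifid the derived state is '0', and for the remaining characters it is '1'.
elongate rostrum (derived state '0') is unique to Delta (autapomorphy; uninformative for grouping).
sclerotic ring: derived state '0' in Delta and Theta only — synapomorphy for {Delta, Theta}.
Only Alpha, Delta, and Theta show the derived state '1' for prehensile tail, supporting them as a clade.
tarsal claw bifid: derived state '0' in Epsilon only — an autapomorphy, so it tells us nothing about relationships among taxa.
Most parsimonious ingroup topology: (((Theta,Delta),Alpha),Epsilon).
Delta and Theta form a cherry on this tree, so they are sister taxa.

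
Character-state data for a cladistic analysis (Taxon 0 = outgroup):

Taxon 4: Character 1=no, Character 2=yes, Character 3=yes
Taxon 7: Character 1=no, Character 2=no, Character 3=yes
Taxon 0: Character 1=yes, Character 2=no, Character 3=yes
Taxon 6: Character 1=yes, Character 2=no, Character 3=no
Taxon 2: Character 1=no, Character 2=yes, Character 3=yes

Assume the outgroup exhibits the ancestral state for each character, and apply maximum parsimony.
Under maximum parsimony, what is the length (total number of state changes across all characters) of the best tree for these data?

Character polarity is set by the outgroup: the derived state is whichever differs from the outgroup's state, so for Character 1, Character 3 the derived state is 'no', and for the remaining characters it is 'yes'.
Character 1: derived state 'no' in Taxon 2, Taxon 4, and Taxon 7 only — synapomorphy for {Taxon 2, Taxon 4, Taxon 7}.
Character 2 (derived state 'yes') is shared by Taxon 2 and Taxon 4 — a synapomorphy uniting that clade.
Character 3 (derived state 'no') is unique to Taxon 6 (autapomorphy; uninformative for grouping).
Most parsimonious ingroup topology: (((Taxon 2,Taxon 4),Taxon 7),Taxon 6).
Changes per character on this tree: Character 1: 1; Character 2: 1; Character 3: 1.
Total = 3.

3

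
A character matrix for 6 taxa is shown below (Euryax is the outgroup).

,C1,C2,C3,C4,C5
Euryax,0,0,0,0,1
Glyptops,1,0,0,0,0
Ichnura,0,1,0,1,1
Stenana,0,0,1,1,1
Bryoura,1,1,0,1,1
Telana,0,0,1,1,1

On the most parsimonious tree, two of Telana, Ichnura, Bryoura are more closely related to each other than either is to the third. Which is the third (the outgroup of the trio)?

Telana

Character polarity is set by the outgroup: the derived state is whichever differs from the outgroup's state, so for C5 the derived state is '0', and for the remaining characters it is '1'.
C1 (state '1') occurs in Bryoura and Glyptops but conflicts with the nesting implied by the other characters — most parsimoniously interpreted as homoplasy.
C2 (derived state '1') is shared by Bryoura and Ichnura — a synapomorphy uniting that clade.
Only Stenana and Telana show the derived state '1' for C3, supporting them as a clade.
Only Bryoura, Ichnura, Stenana, and Telana show the derived state '1' for C4, supporting them as a clade.
C5: derived state '0' in Glyptops only — an autapomorphy, so it tells us nothing about relationships among taxa.
Most parsimonious ingroup topology: (Glyptops,((Ichnura,Bryoura),(Stenana,Telana))).
Ichnura and Bryoura share a more recent common ancestor with each other than either does with Telana, so Telana is the least closely related of the three.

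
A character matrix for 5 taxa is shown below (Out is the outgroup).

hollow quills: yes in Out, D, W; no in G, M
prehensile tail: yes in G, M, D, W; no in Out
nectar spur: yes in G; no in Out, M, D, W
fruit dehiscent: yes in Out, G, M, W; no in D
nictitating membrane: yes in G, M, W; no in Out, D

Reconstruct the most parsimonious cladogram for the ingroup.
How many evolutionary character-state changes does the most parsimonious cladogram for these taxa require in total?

Character polarity is set by the outgroup: the derived state is whichever differs from the outgroup's state, so for hollow quills, fruit dehiscent the derived state is 'no', and for the remaining characters it is 'yes'.
hollow quills: derived state 'no' in G and M only — synapomorphy for {G, M}.
All ingroup taxa share the derived state 'yes' for prehensile tail; it defines the ingroup but does not resolve relationships within it.
nectar spur: derived state 'yes' in G only — an autapomorphy, so it tells us nothing about relationships among taxa.
fruit dehiscent: derived state 'no' in D only — an autapomorphy, so it tells us nothing about relationships among taxa.
nictitating membrane (derived state 'yes') is shared by G, M, and W — a synapomorphy uniting that clade.
Most parsimonious ingroup topology: (((G,M),W),D).
Changes per character on this tree: hollow quills: 1; prehensile tail: 1; nectar spur: 1; fruit dehiscent: 1; nictitating membrane: 1.
Total = 5.

5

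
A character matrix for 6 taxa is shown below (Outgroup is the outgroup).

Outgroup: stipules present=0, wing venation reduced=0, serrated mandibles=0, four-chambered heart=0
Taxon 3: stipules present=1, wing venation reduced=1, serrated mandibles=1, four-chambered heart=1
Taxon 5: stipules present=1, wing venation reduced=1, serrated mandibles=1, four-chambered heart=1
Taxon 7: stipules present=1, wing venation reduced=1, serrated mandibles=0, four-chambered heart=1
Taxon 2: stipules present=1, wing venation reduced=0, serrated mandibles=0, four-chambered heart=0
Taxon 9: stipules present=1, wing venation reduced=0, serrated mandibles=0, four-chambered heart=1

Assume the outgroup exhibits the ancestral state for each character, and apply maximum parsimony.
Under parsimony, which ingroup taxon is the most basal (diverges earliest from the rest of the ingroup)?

Taxon 2

The outgroup has state '0' for every character, so '1' is the derived state throughout.
All ingroup taxa share the derived state '1' for stipules present; it defines the ingroup but does not resolve relationships within it.
wing venation reduced (derived state '1') is shared by Taxon 3, Taxon 5, and Taxon 7 — a synapomorphy uniting that clade.
Only Taxon 3 and Taxon 5 show the derived state '1' for serrated mandibles, supporting them as a clade.
four-chambered heart (derived state '1') is shared by Taxon 3, Taxon 5, Taxon 7, and Taxon 9 — a synapomorphy uniting that clade.
Most parsimonious ingroup topology: ((((Taxon 3,Taxon 5),Taxon 7),Taxon 9),Taxon 2).
Taxon 2 is sister to the clade containing all other ingroup taxa, so it is the earliest-diverging (most basal) ingroup lineage.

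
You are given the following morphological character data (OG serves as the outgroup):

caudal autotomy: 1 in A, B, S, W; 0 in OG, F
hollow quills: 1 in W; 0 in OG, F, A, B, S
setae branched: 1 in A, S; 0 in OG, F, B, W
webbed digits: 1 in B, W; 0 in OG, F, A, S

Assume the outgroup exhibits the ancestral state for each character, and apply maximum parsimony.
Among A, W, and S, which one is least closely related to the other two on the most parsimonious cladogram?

The outgroup has state '0' for every character, so '1' is the derived state throughout.
caudal autotomy: derived state '1' in A, B, S, and W only — synapomorphy for {A, B, S, W}.
hollow quills: derived state '1' in W only — an autapomorphy, so it tells us nothing about relationships among taxa.
setae branched: derived state '1' in A and S only — synapomorphy for {A, S}.
Only B and W show the derived state '1' for webbed digits, supporting them as a clade.
Most parsimonious ingroup topology: (F,((A,S),(B,W))).
A and S share a more recent common ancestor with each other than either does with W, so W is the least closely related of the three.

W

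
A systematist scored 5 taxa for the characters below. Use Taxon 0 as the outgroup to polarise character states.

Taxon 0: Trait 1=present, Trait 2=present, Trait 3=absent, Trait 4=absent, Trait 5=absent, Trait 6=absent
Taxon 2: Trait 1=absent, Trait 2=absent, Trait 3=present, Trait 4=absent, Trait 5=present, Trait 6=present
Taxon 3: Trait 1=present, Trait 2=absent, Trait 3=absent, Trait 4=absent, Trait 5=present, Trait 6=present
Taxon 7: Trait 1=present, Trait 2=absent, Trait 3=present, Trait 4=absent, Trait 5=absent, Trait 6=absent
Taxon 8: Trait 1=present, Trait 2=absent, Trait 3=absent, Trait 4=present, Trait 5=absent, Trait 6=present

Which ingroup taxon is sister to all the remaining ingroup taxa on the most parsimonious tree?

Taxon 7

Character polarity is set by the outgroup: the derived state is whichever differs from the outgroup's state, so for Trait 1, Trait 2 the derived state is 'absent', and for the remaining characters it is 'present'.
Trait 1 (derived state 'absent') is unique to Taxon 2 (autapomorphy; uninformative for grouping).
All ingroup taxa share the derived state 'absent' for Trait 2; it defines the ingroup but does not resolve relationships within it.
Trait 3 (state 'present') occurs in Taxon 2 and Taxon 7 but conflicts with the nesting implied by the other characters — most parsimoniously interpreted as homoplasy.
Trait 4: derived state 'present' in Taxon 8 only — an autapomorphy, so it tells us nothing about relationships among taxa.
Trait 5 (derived state 'present') is shared by Taxon 2 and Taxon 3 — a synapomorphy uniting that clade.
Trait 6: derived state 'present' in Taxon 2, Taxon 3, and Taxon 8 only — synapomorphy for {Taxon 2, Taxon 3, Taxon 8}.
Most parsimonious ingroup topology: (((Taxon 2,Taxon 3),Taxon 8),Taxon 7).
Taxon 7 is sister to the clade containing all other ingroup taxa, so it is the earliest-diverging (most basal) ingroup lineage.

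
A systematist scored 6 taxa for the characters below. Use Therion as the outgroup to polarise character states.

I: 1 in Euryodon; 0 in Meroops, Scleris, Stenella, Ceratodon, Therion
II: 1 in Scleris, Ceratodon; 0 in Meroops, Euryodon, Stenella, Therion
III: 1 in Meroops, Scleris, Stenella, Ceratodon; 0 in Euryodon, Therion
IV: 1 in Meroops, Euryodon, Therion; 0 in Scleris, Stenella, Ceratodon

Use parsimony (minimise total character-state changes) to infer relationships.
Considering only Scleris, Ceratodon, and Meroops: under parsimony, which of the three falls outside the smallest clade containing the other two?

Meroops

Character polarity is set by the outgroup: the derived state is whichever differs from the outgroup's state, so for IV the derived state is '0', and for the remaining characters it is '1'.
I: derived state '1' in Euryodon only — an autapomorphy, so it tells us nothing about relationships among taxa.
II (derived state '1') is shared by Ceratodon and Scleris — a synapomorphy uniting that clade.
III (derived state '1') is shared by Ceratodon, Meroops, Scleris, and Stenella — a synapomorphy uniting that clade.
IV: derived state '0' in Ceratodon, Scleris, and Stenella only — synapomorphy for {Ceratodon, Scleris, Stenella}.
Most parsimonious ingroup topology: ((((Ceratodon,Scleris),Stenella),Meroops),Euryodon).
Scleris and Ceratodon share a more recent common ancestor with each other than either does with Meroops, so Meroops is the least closely related of the three.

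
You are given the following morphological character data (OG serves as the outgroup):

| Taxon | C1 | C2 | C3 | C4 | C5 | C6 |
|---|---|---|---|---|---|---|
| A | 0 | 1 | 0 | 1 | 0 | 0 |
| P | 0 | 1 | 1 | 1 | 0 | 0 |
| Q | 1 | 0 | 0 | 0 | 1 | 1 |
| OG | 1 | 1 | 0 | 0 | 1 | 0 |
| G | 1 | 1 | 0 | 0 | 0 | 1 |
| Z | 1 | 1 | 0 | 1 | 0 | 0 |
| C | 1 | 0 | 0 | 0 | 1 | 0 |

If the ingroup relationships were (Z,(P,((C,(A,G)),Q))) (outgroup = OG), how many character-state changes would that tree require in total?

Map each character onto (Z,(P,((C,(A,G)),Q))) (rooted by OG) and count the minimum state changes it requires (Fitch parsimony):
C1: 2; C2: 2; C3: 1; C4: 3; C5: 3; C6: 2.
Total tree length = 13.

13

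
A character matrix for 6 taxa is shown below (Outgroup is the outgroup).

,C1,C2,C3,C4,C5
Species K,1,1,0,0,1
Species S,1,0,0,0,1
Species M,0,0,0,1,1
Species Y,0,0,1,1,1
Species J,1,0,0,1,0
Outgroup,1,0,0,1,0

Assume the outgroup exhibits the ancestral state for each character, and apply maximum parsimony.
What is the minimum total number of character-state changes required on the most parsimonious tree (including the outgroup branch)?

5

Character polarity is set by the outgroup: the derived state is whichever differs from the outgroup's state, so for C1, C4 the derived state is '0', and for the remaining characters it is '1'.
Only Species M and Species Y show the derived state '0' for C1, supporting them as a clade.
C2 (derived state '1') is unique to Species K (autapomorphy; uninformative for grouping).
C3: derived state '1' in Species Y only — an autapomorphy, so it tells us nothing about relationships among taxa.
C4 (derived state '0') is shared by Species K and Species S — a synapomorphy uniting that clade.
Only Species K, Species M, Species S, and Species Y show the derived state '1' for C5, supporting them as a clade.
Most parsimonious ingroup topology: (((Species M,Species Y),(Species S,Species K)),Species J).
Changes per character on this tree: C1: 1; C2: 1; C3: 1; C4: 1; C5: 1.
Total = 5.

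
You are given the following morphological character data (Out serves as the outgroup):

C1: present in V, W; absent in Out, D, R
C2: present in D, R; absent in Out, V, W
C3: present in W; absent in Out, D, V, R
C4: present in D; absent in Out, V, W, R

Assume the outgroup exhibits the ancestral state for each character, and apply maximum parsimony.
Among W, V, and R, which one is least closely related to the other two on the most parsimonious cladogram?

R

The outgroup has state 'absent' for every character, so 'present' is the derived state throughout.
Only V and W show the derived state 'present' for C1, supporting them as a clade.
C2: derived state 'present' in D and R only — synapomorphy for {D, R}.
C3 (derived state 'present') is unique to W (autapomorphy; uninformative for grouping).
C4: derived state 'present' in D only — an autapomorphy, so it tells us nothing about relationships among taxa.
Most parsimonious ingroup topology: ((D,R),(V,W)).
V and W share a more recent common ancestor with each other than either does with R, so R is the least closely related of the three.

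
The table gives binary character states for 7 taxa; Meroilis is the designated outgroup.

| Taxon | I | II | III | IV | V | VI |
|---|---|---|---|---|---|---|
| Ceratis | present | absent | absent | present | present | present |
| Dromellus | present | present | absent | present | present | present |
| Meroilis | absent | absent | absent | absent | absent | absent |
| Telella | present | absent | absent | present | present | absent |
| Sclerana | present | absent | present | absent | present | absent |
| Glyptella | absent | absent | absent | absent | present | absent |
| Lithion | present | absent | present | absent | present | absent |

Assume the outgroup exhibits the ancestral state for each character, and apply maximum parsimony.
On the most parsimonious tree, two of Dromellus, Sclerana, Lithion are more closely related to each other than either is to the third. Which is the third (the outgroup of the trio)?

Dromellus

The outgroup has state 'absent' for every character, so 'present' is the derived state throughout.
I (derived state 'present') is shared by Ceratis, Dromellus, Lithion, Sclerana, and Telella — a synapomorphy uniting that clade.
II: derived state 'present' in Dromellus only — an autapomorphy, so it tells us nothing about relationships among taxa.
III: derived state 'present' in Lithion and Sclerana only — synapomorphy for {Lithion, Sclerana}.
Only Ceratis, Dromellus, and Telella show the derived state 'present' for IV, supporting them as a clade.
All ingroup taxa share the derived state 'present' for V; it defines the ingroup but does not resolve relationships within it.
Only Ceratis and Dromellus show the derived state 'present' for VI, supporting them as a clade.
Most parsimonious ingroup topology: ((((Dromellus,Ceratis),Telella),(Sclerana,Lithion)),Glyptella).
Lithion and Sclerana share a more recent common ancestor with each other than either does with Dromellus, so Dromellus is the least closely related of the three.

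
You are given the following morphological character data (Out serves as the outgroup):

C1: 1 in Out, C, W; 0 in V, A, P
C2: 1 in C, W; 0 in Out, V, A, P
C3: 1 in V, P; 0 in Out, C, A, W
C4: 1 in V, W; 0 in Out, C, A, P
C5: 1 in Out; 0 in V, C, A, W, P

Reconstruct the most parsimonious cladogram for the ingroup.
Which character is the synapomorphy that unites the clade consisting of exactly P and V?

Character polarity is set by the outgroup: the derived state is whichever differs from the outgroup's state, so for C1, C5 the derived state is '0', and for the remaining characters it is '1'.
Only A, P, and V show the derived state '0' for C1, supporting them as a clade.
Only C and W show the derived state '1' for C2, supporting them as a clade.
C3: derived state '1' in P and V only — synapomorphy for {P, V}.
C4 (state '1') occurs in V and W but conflicts with the nesting implied by the other characters — most parsimoniously interpreted as homoplasy.
C5 (derived state '0') is shared by all ingroup taxa — unites the whole ingroup.
Most parsimonious ingroup topology: (((V,P),A),(C,W)).
The clade {P, V} is supported by C3: its derived state '1' occurs in exactly those taxa and in no other taxon (including the outgroup).

C3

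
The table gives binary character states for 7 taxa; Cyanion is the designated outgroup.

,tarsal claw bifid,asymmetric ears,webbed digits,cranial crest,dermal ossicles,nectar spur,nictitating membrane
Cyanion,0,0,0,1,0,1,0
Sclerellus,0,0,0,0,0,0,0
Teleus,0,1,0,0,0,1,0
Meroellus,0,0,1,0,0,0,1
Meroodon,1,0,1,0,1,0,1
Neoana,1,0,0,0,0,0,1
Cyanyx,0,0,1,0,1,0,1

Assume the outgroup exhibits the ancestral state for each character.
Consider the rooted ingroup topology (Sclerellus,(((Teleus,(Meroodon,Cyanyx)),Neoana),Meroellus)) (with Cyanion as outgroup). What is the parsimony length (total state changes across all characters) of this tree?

Map each character onto (Sclerellus,(((Teleus,(Meroodon,Cyanyx)),Neoana),Meroellus)) (rooted by Cyanion) and count the minimum state changes it requires (Fitch parsimony):
tarsal claw bifid: 2; asymmetric ears: 1; webbed digits: 2; cranial crest: 1; dermal ossicles: 1; nectar spur: 2; nictitating membrane: 2.
Total tree length = 11.

11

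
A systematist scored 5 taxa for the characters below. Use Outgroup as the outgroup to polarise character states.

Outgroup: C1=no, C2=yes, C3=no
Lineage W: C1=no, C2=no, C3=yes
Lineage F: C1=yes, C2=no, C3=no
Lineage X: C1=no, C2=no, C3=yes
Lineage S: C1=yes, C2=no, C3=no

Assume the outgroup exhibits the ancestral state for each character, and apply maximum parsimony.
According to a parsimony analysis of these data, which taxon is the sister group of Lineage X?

Lineage W

Character polarity is set by the outgroup: the derived state is whichever differs from the outgroup's state, so for C2 the derived state is 'no', and for the remaining characters it is 'yes'.
Only Lineage F and Lineage S show the derived state 'yes' for C1, supporting them as a clade.
C2 (derived state 'no') is shared by all ingroup taxa — unites the whole ingroup.
Only Lineage W and Lineage X show the derived state 'yes' for C3, supporting them as a clade.
Most parsimonious ingroup topology: ((Lineage W,Lineage X),(Lineage F,Lineage S)).
Lineage X and Lineage W form a cherry on this tree, so they are sister taxa.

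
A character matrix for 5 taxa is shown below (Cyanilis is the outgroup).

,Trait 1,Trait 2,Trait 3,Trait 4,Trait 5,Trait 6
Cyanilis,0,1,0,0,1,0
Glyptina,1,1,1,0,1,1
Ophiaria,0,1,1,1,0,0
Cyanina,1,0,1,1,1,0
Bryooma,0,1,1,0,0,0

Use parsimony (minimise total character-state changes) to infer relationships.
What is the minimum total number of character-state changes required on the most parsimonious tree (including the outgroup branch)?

Character polarity is set by the outgroup: the derived state is whichever differs from the outgroup's state, so for Trait 2, Trait 5 the derived state is '0', and for the remaining characters it is '1'.
Trait 1 (derived state '1') is shared by Cyanina and Glyptina — a synapomorphy uniting that clade.
Trait 2: derived state '0' in Cyanina only — an autapomorphy, so it tells us nothing about relationships among taxa.
All ingroup taxa share the derived state '1' for Trait 3; it defines the ingroup but does not resolve relationships within it.
Trait 4 (state '1') occurs in Cyanina and Ophiaria but conflicts with the nesting implied by the other characters — most parsimoniously interpreted as homoplasy.
Trait 5 (derived state '0') is shared by Bryooma and Ophiaria — a synapomorphy uniting that clade.
Trait 6 (derived state '1') is unique to Glyptina (autapomorphy; uninformative for grouping).
Most parsimonious ingroup topology: ((Glyptina,Cyanina),(Ophiaria,Bryooma)).
Changes per character on this tree: Trait 1: 1; Trait 2: 1; Trait 3: 1; Trait 4: 2; Trait 5: 1; Trait 6: 1.
Total = 7.

7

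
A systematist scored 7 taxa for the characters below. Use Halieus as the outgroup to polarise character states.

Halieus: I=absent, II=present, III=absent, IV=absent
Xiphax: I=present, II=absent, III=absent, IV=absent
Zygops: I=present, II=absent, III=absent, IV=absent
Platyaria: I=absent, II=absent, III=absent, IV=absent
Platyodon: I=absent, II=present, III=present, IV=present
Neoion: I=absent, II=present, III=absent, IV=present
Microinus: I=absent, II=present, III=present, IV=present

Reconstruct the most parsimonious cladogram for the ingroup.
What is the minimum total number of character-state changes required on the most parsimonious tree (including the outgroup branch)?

Character polarity is set by the outgroup: the derived state is whichever differs from the outgroup's state, so for II the derived state is 'absent', and for the remaining characters it is 'present'.
Only Xiphax and Zygops show the derived state 'present' for I, supporting them as a clade.
II: derived state 'absent' in Platyaria, Xiphax, and Zygops only — synapomorphy for {Platyaria, Xiphax, Zygops}.
Only Microinus and Platyodon show the derived state 'present' for III, supporting them as a clade.
Only Microinus, Neoion, and Platyodon show the derived state 'present' for IV, supporting them as a clade.
Most parsimonious ingroup topology: (((Xiphax,Zygops),Platyaria),((Platyodon,Microinus),Neoion)).
Changes per character on this tree: I: 1; II: 1; III: 1; IV: 1.
Total = 4.

4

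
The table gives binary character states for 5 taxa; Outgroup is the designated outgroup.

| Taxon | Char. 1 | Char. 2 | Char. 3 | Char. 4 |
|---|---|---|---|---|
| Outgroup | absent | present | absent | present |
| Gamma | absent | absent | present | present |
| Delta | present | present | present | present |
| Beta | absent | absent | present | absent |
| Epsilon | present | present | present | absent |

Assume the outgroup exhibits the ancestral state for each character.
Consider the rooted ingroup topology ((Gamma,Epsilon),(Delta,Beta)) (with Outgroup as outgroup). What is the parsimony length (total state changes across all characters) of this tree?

Map each character onto ((Gamma,Epsilon),(Delta,Beta)) (rooted by Outgroup) and count the minimum state changes it requires (Fitch parsimony):
Char. 1: 2; Char. 2: 2; Char. 3: 1; Char. 4: 2.
Total tree length = 7.

7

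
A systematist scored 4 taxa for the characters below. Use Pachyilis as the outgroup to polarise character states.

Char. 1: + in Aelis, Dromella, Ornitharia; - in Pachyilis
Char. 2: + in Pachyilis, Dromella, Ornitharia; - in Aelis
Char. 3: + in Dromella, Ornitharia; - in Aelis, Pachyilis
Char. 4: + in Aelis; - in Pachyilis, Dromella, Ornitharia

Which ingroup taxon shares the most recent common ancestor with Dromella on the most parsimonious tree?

Character polarity is set by the outgroup: the derived state is whichever differs from the outgroup's state, so for Char. 2 the derived state is '-', and for the remaining characters it is '+'.
Char. 1 (derived state '+') is shared by all ingroup taxa — unites the whole ingroup.
Char. 2 (derived state '-') is unique to Aelis (autapomorphy; uninformative for grouping).
Char. 3: derived state '+' in Dromella and Ornitharia only — synapomorphy for {Dromella, Ornitharia}.
Char. 4 (derived state '+') is unique to Aelis (autapomorphy; uninformative for grouping).
Most parsimonious ingroup topology: ((Ornitharia,Dromella),Aelis).
Dromella and Ornitharia form a cherry on this tree, so they are sister taxa.

Ornitharia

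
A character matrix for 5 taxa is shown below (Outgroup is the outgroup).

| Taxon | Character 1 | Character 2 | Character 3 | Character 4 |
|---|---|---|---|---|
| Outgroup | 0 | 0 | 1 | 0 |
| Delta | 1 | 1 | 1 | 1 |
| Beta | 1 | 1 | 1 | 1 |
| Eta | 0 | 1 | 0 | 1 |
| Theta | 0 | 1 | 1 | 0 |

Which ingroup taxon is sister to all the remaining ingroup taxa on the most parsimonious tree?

Theta

Character polarity is set by the outgroup: the derived state is whichever differs from the outgroup's state, so for Character 3 the derived state is '0', and for the remaining characters it is '1'.
Character 1: derived state '1' in Beta and Delta only — synapomorphy for {Beta, Delta}.
Character 2 (derived state '1') is shared by all ingroup taxa — unites the whole ingroup.
Character 3 (derived state '0') is unique to Eta (autapomorphy; uninformative for grouping).
Character 4 (derived state '1') is shared by Beta, Delta, and Eta — a synapomorphy uniting that clade.
Most parsimonious ingroup topology: (((Beta,Delta),Eta),Theta).
Theta is sister to the clade containing all other ingroup taxa, so it is the earliest-diverging (most basal) ingroup lineage.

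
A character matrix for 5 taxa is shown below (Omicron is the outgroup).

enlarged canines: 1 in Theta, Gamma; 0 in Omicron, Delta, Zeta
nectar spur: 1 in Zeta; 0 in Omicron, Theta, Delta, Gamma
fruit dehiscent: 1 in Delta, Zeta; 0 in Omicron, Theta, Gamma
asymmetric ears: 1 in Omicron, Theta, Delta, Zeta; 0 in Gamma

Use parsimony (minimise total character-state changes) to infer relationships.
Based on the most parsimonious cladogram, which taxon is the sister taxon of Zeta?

Character polarity is set by the outgroup: the derived state is whichever differs from the outgroup's state, so for asymmetric ears the derived state is '0', and for the remaining characters it is '1'.
enlarged canines: derived state '1' in Gamma and Theta only — synapomorphy for {Gamma, Theta}.
nectar spur (derived state '1') is unique to Zeta (autapomorphy; uninformative for grouping).
fruit dehiscent: derived state '1' in Delta and Zeta only — synapomorphy for {Delta, Zeta}.
asymmetric ears: derived state '0' in Gamma only — an autapomorphy, so it tells us nothing about relationships among taxa.
Most parsimonious ingroup topology: ((Theta,Gamma),(Delta,Zeta)).
Zeta and Delta form a cherry on this tree, so they are sister taxa.

Delta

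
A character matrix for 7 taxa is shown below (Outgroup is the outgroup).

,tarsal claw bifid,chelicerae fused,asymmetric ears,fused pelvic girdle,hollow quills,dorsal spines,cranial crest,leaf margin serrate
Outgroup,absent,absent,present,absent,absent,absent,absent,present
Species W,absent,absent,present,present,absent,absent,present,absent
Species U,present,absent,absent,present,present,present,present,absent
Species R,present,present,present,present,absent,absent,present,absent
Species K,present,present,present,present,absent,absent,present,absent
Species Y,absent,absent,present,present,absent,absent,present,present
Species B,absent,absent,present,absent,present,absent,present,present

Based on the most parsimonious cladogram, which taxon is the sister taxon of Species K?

Character polarity is set by the outgroup: the derived state is whichever differs from the outgroup's state, so for asymmetric ears, leaf margin serrate the derived state is 'absent', and for the remaining characters it is 'present'.
Only Species K, Species R, and Species U show the derived state 'present' for tarsal claw bifid, supporting them as a clade.
Only Species K and Species R show the derived state 'present' for chelicerae fused, supporting them as a clade.
asymmetric ears: derived state 'absent' in Species U only — an autapomorphy, so it tells us nothing about relationships among taxa.
fused pelvic girdle: derived state 'present' in Species K, Species R, Species U, Species W, and Species Y only — synapomorphy for {Species K, Species R, Species U, Species W, Species Y}.
hollow quills (state 'present') occurs in Species B and Species U but conflicts with the nesting implied by the other characters — most parsimoniously interpreted as homoplasy.
dorsal spines: derived state 'present' in Species U only — an autapomorphy, so it tells us nothing about relationships among taxa.
cranial crest (derived state 'present') is shared by all ingroup taxa — unites the whole ingroup.
leaf margin serrate (derived state 'absent') is shared by Species K, Species R, Species U, and Species W — a synapomorphy uniting that clade.
Most parsimonious ingroup topology: (((Species W,(Species U,(Species R,Species K))),Species Y),Species B).
Species K and Species R form a cherry on this tree, so they are sister taxa.

Species R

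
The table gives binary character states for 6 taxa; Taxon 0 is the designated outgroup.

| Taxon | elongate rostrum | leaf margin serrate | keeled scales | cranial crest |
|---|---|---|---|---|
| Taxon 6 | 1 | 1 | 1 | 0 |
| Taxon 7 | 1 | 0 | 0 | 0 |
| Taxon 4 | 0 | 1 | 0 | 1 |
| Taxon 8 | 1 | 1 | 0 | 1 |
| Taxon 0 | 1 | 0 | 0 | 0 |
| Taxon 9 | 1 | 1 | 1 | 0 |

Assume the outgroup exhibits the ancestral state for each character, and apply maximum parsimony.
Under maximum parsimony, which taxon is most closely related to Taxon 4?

Character polarity is set by the outgroup: the derived state is whichever differs from the outgroup's state, so for elongate rostrum the derived state is '0', and for the remaining characters it is '1'.
elongate rostrum (derived state '0') is unique to Taxon 4 (autapomorphy; uninformative for grouping).
leaf margin serrate: derived state '1' in Taxon 4, Taxon 6, Taxon 8, and Taxon 9 only — synapomorphy for {Taxon 4, Taxon 6, Taxon 8, Taxon 9}.
keeled scales: derived state '1' in Taxon 6 and Taxon 9 only — synapomorphy for {Taxon 6, Taxon 9}.
cranial crest (derived state '1') is shared by Taxon 4 and Taxon 8 — a synapomorphy uniting that clade.
Most parsimonious ingroup topology: (((Taxon 4,Taxon 8),(Taxon 6,Taxon 9)),Taxon 7).
Taxon 4 and Taxon 8 form a cherry on this tree, so they are sister taxa.

Taxon 8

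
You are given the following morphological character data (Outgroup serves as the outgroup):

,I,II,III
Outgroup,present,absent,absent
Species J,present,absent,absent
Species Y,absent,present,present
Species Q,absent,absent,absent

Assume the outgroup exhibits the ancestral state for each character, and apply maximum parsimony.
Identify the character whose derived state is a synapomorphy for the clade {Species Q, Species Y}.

I

Character polarity is set by the outgroup: the derived state is whichever differs from the outgroup's state, so for I the derived state is 'absent', and for the remaining characters it is 'present'.
I: derived state 'absent' in Species Q and Species Y only — synapomorphy for {Species Q, Species Y}.
II (derived state 'present') is unique to Species Y (autapomorphy; uninformative for grouping).
III: derived state 'present' in Species Y only — an autapomorphy, so it tells us nothing about relationships among taxa.
Most parsimonious ingroup topology: (Species J,(Species Y,Species Q)).
The clade {Species Q, Species Y} is supported by I: its derived state 'absent' occurs in exactly those taxa and in no other taxon (including the outgroup).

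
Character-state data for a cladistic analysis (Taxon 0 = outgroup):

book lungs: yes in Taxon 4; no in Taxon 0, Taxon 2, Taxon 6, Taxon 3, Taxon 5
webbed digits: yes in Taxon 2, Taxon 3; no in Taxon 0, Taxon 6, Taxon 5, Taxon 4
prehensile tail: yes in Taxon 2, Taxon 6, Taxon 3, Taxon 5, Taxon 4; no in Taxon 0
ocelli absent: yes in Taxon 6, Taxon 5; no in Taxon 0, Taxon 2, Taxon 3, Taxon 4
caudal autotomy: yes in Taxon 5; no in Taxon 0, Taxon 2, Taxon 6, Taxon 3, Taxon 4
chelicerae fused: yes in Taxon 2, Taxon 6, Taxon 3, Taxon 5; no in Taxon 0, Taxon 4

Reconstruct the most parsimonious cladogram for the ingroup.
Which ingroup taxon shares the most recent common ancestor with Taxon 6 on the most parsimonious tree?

Taxon 5

The outgroup has state 'no' for every character, so 'yes' is the derived state throughout.
book lungs: derived state 'yes' in Taxon 4 only — an autapomorphy, so it tells us nothing about relationships among taxa.
webbed digits: derived state 'yes' in Taxon 2 and Taxon 3 only — synapomorphy for {Taxon 2, Taxon 3}.
All ingroup taxa share the derived state 'yes' for prehensile tail; it defines the ingroup but does not resolve relationships within it.
Only Taxon 5 and Taxon 6 show the derived state 'yes' for ocelli absent, supporting them as a clade.
caudal autotomy (derived state 'yes') is unique to Taxon 5 (autapomorphy; uninformative for grouping).
Only Taxon 2, Taxon 3, Taxon 5, and Taxon 6 show the derived state 'yes' for chelicerae fused, supporting them as a clade.
Most parsimonious ingroup topology: (((Taxon 2,Taxon 3),(Taxon 6,Taxon 5)),Taxon 4).
Taxon 6 and Taxon 5 form a cherry on this tree, so they are sister taxa.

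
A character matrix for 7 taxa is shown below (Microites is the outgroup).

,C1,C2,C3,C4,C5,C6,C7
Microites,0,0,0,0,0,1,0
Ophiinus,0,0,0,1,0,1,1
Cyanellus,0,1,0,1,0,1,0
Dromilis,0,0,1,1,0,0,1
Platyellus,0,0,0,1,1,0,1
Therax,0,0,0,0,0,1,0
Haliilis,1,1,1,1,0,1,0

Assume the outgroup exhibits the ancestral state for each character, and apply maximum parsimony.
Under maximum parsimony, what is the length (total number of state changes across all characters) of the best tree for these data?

Character polarity is set by the outgroup: the derived state is whichever differs from the outgroup's state, so for C6 the derived state is '0', and for the remaining characters it is '1'.
C1: derived state '1' in Haliilis only — an autapomorphy, so it tells us nothing about relationships among taxa.
Only Cyanellus and Haliilis show the derived state '1' for C2, supporting them as a clade.
C3 (state '1') occurs in Dromilis and Haliilis but conflicts with the nesting implied by the other characters — most parsimoniously interpreted as homoplasy.
C4: derived state '1' in Cyanellus, Dromilis, Haliilis, Ophiinus, and Platyellus only — synapomorphy for {Cyanellus, Dromilis, Haliilis, Ophiinus, Platyellus}.
C5: derived state '1' in Platyellus only — an autapomorphy, so it tells us nothing about relationships among taxa.
C6 (derived state '0') is shared by Dromilis and Platyellus — a synapomorphy uniting that clade.
Only Dromilis, Ophiinus, and Platyellus show the derived state '1' for C7, supporting them as a clade.
Most parsimonious ingroup topology: (((Ophiinus,(Dromilis,Platyellus)),(Cyanellus,Haliilis)),Therax).
Changes per character on this tree: C1: 1; C2: 1; C3: 2; C4: 1; C5: 1; C6: 1; C7: 1.
Total = 8.

8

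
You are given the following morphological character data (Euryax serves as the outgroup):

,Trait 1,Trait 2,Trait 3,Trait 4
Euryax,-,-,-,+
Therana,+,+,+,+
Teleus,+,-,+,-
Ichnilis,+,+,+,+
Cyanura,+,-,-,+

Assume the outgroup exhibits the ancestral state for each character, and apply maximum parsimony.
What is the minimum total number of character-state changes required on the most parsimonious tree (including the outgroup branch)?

4

Character polarity is set by the outgroup: the derived state is whichever differs from the outgroup's state, so for Trait 4 the derived state is '-', and for the remaining characters it is '+'.
Trait 1 (derived state '+') is shared by all ingroup taxa — unites the whole ingroup.
Trait 2 (derived state '+') is shared by Ichnilis and Therana — a synapomorphy uniting that clade.
Only Ichnilis, Teleus, and Therana show the derived state '+' for Trait 3, supporting them as a clade.
Trait 4 (derived state '-') is unique to Teleus (autapomorphy; uninformative for grouping).
Most parsimonious ingroup topology: (((Therana,Ichnilis),Teleus),Cyanura).
Changes per character on this tree: Trait 1: 1; Trait 2: 1; Trait 3: 1; Trait 4: 1.
Total = 4.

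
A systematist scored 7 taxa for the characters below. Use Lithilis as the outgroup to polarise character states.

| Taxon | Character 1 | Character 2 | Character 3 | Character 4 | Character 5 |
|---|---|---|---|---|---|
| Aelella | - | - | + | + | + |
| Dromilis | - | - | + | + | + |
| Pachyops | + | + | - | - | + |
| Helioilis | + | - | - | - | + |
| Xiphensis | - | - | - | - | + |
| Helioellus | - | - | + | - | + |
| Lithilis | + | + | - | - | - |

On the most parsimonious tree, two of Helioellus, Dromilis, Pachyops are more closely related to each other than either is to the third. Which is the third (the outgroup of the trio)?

Pachyops

Character polarity is set by the outgroup: the derived state is whichever differs from the outgroup's state, so for Character 1, Character 2 the derived state is '-', and for the remaining characters it is '+'.
Character 1: derived state '-' in Aelella, Dromilis, Helioellus, and Xiphensis only — synapomorphy for {Aelella, Dromilis, Helioellus, Xiphensis}.
Only Aelella, Dromilis, Helioellus, Helioilis, and Xiphensis show the derived state '-' for Character 2, supporting them as a clade.
Character 3: derived state '+' in Aelella, Dromilis, and Helioellus only — synapomorphy for {Aelella, Dromilis, Helioellus}.
Only Aelella and Dromilis show the derived state '+' for Character 4, supporting them as a clade.
Character 5 (derived state '+') is shared by all ingroup taxa — unites the whole ingroup.
Most parsimonious ingroup topology: (((Xiphensis,((Aelella,Dromilis),Helioellus)),Helioilis),Pachyops).
Helioellus and Dromilis share a more recent common ancestor with each other than either does with Pachyops, so Pachyops is the least closely related of the three.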